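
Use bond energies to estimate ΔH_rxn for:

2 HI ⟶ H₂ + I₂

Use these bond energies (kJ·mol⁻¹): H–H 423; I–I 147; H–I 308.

ΔH ≈ +46 kJ

Bonds broken (reactants):
  H–I: 2 × 308 = 616
  Σ(broken) = 616 kJ
Bonds formed (products):
  H–H: 1 × 423 = 423
  I–I: 1 × 147 = 147
  Σ(formed) = 570 kJ
ΔH = Σ(broken) − Σ(formed) = 616 − 570 = +46 kJ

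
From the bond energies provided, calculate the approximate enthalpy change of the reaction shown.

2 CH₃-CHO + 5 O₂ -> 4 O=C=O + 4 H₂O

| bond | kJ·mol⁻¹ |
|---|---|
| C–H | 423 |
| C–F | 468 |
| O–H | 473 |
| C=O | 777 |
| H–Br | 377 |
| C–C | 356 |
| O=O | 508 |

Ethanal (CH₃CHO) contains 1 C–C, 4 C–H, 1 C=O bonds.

Bonds broken (reactants):
  C–C: 2 × 356 = 712
  C–H: 8 × 423 = 3384
  C=O: 2 × 777 = 1554
  O=O: 5 × 508 = 2540
  Σ(broken) = 8190 kJ
Bonds formed (products):
  C=O: 8 × 777 = 6216
  O–H: 8 × 473 = 3784
  Σ(formed) = 10000 kJ
ΔH = Σ(broken) − Σ(formed) = 8190 − 10000 = −1810 kJ

ΔH ≈ −1810 kJ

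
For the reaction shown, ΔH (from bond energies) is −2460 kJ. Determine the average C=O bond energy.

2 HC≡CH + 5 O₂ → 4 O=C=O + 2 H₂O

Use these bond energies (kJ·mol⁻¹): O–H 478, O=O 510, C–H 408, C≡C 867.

Let D be the C=O bond energy.
Σ(broken) = 2×867 + 4×408 + 5×510 = 5916
Σ(formed) = 8×D + 4×478 = 1912 + 8D
ΔH = Σ(broken) − Σ(formed) = (5916) − (1912 + 8D) = +4004 − 8D
Setting this equal to −2460 kJ gives 8D = 6464, so D = 808 kJ/mol.

D(C=O) ≈ 808 kJ/mol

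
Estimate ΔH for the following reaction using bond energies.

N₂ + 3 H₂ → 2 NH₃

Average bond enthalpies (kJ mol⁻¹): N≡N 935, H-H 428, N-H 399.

Bonds broken (reactants):
  H-H: 3 × 428 = 1284
  N≡N: 1 × 935 = 935
  Σ(broken) = 2219 kJ
Bonds formed (products):
  N-H: 6 × 399 = 2394
  Σ(formed) = 2394 kJ
ΔH = Σ(broken) − Σ(formed) = 2219 − 2394 = −175 kJ

ΔH ≈ −175 kJ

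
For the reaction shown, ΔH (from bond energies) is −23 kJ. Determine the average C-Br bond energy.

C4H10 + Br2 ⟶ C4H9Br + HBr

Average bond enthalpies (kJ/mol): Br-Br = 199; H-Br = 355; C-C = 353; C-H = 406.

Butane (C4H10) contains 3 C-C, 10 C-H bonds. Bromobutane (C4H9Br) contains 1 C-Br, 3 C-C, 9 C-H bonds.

D(C-Br) ≈ 273 kJ/mol

Let D be the C-Br bond energy.
Σ(broken) = 1×199 + 3×353 + 10×406 = 5318
Σ(formed) = 1×D + 3×353 + 9×406 + 1×355 = 5068 + D
ΔH = Σ(broken) − Σ(formed) = (5318) − (5068 + D) = +250 − D
Setting this equal to −23 kJ gives D = 273 kJ/mol.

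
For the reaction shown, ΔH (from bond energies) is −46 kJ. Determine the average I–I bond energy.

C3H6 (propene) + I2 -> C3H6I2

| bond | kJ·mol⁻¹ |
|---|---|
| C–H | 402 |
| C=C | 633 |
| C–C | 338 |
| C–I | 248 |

Let D be the I–I bond energy.
Σ(broken) = 1×338 + 6×402 + 1×633 + 1×D = 3383 + D
Σ(formed) = 2×338 + 6×402 + 2×248 = 3584
ΔH = Σ(broken) − Σ(formed) = (3383 + D) − (3584) = −201 + D
Setting this equal to −46 kJ gives D = 155 kJ/mol.

D(I–I) ≈ 155 kJ/mol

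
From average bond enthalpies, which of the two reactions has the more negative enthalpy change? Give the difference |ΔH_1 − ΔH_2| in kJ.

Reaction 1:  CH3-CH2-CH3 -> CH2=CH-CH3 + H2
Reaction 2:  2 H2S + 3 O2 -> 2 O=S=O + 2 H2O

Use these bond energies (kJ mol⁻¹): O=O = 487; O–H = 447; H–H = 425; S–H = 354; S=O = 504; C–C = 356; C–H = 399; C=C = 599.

Reaction 2, by 1057 kJ

Reaction 1:
  Bonds broken (reactants):
    C–C: 2 × 356 = 712
    C–H: 8 × 399 = 3192
    Σ(broken) = 3904 kJ
  Bonds formed (products):
    C–C: 1 × 356 = 356
    C–H: 6 × 399 = 2394
    C=C: 1 × 599 = 599
    H–H: 1 × 425 = 425
    Σ(formed) = 3774 kJ
  ΔH_1 = 3904 − 3774 = +130 kJ
Reaction 2:
  Bonds broken (reactants):
    O=O: 3 × 487 = 1461
    S–H: 4 × 354 = 1416
    Σ(broken) = 2877 kJ
  Bonds formed (products):
    O–H: 4 × 447 = 1788
    S=O: 4 × 504 = 2016
    Σ(formed) = 3804 kJ
  ΔH_2 = 2877 − 3804 = −927 kJ
ΔH_1 − ΔH_2 = +1057 kJ, so reaction 2 has the more negative ΔH; |ΔH_1 − ΔH_2| = 1057 kJ.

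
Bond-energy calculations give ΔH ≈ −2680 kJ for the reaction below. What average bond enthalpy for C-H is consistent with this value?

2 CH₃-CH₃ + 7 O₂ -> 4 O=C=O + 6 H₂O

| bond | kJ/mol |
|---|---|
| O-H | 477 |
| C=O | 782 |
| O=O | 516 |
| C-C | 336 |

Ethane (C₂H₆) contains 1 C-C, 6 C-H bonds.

D(C-H) ≈ 418 kJ/mol

Let D be the C-H bond energy.
Σ(broken) = 2×336 + 12×D + 7×516 = 4284 + 12D
Σ(formed) = 8×782 + 12×477 = 11980
ΔH = Σ(broken) − Σ(formed) = (4284 + 12D) − (11980) = −7696 + 12D
Setting this equal to −2680 kJ gives 12D = 5016, so D = 418 kJ/mol.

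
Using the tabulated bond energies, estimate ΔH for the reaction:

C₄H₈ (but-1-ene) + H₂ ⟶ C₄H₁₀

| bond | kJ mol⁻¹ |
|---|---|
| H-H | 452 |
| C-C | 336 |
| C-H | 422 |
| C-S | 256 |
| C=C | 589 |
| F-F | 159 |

ΔH ≈ −139 kJ

Bonds broken (reactants):
  C-C: 2 × 336 = 672
  C-H: 8 × 422 = 3376
  C=C: 1 × 589 = 589
  H-H: 1 × 452 = 452
  Σ(broken) = 5089 kJ
Bonds formed (products):
  C-C: 3 × 336 = 1008
  C-H: 10 × 422 = 4220
  Σ(formed) = 5228 kJ
ΔH = Σ(broken) − Σ(formed) = 5089 − 5228 = −139 kJ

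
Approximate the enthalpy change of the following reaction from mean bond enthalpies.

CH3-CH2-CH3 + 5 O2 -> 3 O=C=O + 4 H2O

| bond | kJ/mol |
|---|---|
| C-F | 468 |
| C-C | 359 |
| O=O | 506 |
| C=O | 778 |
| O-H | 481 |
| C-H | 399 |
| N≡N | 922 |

Bonds broken (reactants):
  C-C: 2 × 359 = 718
  C-H: 8 × 399 = 3192
  O=O: 5 × 506 = 2530
  Σ(broken) = 6440 kJ
Bonds formed (products):
  C=O: 6 × 778 = 4668
  O-H: 8 × 481 = 3848
  Σ(formed) = 8516 kJ
ΔH = Σ(broken) − Σ(formed) = 6440 − 8516 = −2076 kJ

ΔH ≈ −2076 kJ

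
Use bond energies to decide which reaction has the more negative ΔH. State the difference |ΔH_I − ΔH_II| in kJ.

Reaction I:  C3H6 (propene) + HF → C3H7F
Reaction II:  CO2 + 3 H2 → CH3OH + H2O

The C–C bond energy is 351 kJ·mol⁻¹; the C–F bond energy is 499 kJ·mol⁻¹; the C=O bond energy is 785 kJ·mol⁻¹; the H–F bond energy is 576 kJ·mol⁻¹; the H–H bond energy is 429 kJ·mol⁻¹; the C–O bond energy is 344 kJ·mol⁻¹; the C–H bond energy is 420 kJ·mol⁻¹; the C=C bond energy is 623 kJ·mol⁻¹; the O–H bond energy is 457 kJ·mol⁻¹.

Reaction II, by 47 kJ

Reaction I:
  Bonds broken (reactants):
    C–C: 1 × 351 = 351
    C–H: 6 × 420 = 2520
    C=C: 1 × 623 = 623
    H–F: 1 × 576 = 576
    Σ(broken) = 4070 kJ
  Bonds formed (products):
    C–C: 2 × 351 = 702
    C–F: 1 × 499 = 499
    C–H: 7 × 420 = 2940
    Σ(formed) = 4141 kJ
  ΔH_I = 4070 − 4141 = −71 kJ
Reaction II:
  Bonds broken (reactants):
    C=O: 2 × 785 = 1570
    H–H: 3 × 429 = 1287
    Σ(broken) = 2857 kJ
  Bonds formed (products):
    C–H: 3 × 420 = 1260
    C–O: 1 × 344 = 344
    O–H: 3 × 457 = 1371
    Σ(formed) = 2975 kJ
  ΔH_II = 2857 − 2975 = −118 kJ
ΔH_I − ΔH_II = +47 kJ, so reaction II has the more negative ΔH; |ΔH_I − ΔH_II| = 47 kJ.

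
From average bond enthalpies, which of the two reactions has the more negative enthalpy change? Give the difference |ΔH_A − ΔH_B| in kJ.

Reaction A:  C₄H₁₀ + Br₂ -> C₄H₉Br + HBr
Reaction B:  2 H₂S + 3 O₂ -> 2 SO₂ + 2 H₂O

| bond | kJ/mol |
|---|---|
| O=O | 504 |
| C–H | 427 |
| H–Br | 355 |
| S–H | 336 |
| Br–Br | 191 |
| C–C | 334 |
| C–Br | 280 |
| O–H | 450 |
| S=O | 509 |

Reaction A:
  Bonds broken (reactants):
    Br–Br: 1 × 191 = 191
    C–C: 3 × 334 = 1002
    C–H: 10 × 427 = 4270
    Σ(broken) = 5463 kJ
  Bonds formed (products):
    C–Br: 1 × 280 = 280
    C–C: 3 × 334 = 1002
    C–H: 9 × 427 = 3843
    H–Br: 1 × 355 = 355
    Σ(formed) = 5480 kJ
  ΔH_A = 5463 − 5480 = −17 kJ
Reaction B:
  Bonds broken (reactants):
    O=O: 3 × 504 = 1512
    S–H: 4 × 336 = 1344
    Σ(broken) = 2856 kJ
  Bonds formed (products):
    O–H: 4 × 450 = 1800
    S=O: 4 × 509 = 2036
    Σ(formed) = 3836 kJ
  ΔH_B = 2856 − 3836 = −980 kJ
ΔH_A − ΔH_B = +963 kJ, so reaction B has the more negative ΔH; |ΔH_A − ΔH_B| = 963 kJ.

Reaction B, by 963 kJ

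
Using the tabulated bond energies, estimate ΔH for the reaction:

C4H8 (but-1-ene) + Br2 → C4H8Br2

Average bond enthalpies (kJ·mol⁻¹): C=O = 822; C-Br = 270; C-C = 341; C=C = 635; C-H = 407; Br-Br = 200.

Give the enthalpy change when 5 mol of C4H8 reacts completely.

Bonds broken (reactants):
  Br-Br: 1 × 200 = 200
  C-C: 2 × 341 = 682
  C-H: 8 × 407 = 3256
  C=C: 1 × 635 = 635
  Σ(broken) = 4773 kJ
Bonds formed (products):
  C-Br: 2 × 270 = 540
  C-C: 3 × 341 = 1023
  C-H: 8 × 407 = 3256
  Σ(formed) = 4819 kJ
ΔH = Σ(broken) − Σ(formed) = 4773 − 4819 = −46 kJ
For 5× the reaction as written: 5 × (−46) = −230 kJ

ΔH = −230 kJ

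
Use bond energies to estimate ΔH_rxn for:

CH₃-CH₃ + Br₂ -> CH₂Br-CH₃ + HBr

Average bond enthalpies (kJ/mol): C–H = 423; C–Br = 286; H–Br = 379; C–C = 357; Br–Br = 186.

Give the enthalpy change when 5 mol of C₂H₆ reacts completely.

Bonds broken (reactants):
  Br–Br: 1 × 186 = 186
  C–C: 1 × 357 = 357
  C–H: 6 × 423 = 2538
  Σ(broken) = 3081 kJ
Bonds formed (products):
  C–Br: 1 × 286 = 286
  C–C: 1 × 357 = 357
  C–H: 5 × 423 = 2115
  H–Br: 1 × 379 = 379
  Σ(formed) = 3137 kJ
ΔH = Σ(broken) − Σ(formed) = 3081 − 3137 = −56 kJ
For 5× the reaction as written: 5 × (−56) = −280 kJ

ΔH = −280 kJ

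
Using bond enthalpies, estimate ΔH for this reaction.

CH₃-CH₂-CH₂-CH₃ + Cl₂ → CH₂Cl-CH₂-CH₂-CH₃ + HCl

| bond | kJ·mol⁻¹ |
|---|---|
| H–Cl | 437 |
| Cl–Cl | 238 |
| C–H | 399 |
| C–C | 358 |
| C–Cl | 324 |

ΔH ≈ −124 kJ

Bonds broken (reactants):
  C–C: 3 × 358 = 1074
  C–H: 10 × 399 = 3990
  Cl–Cl: 1 × 238 = 238
  Σ(broken) = 5302 kJ
Bonds formed (products):
  C–C: 3 × 358 = 1074
  C–Cl: 1 × 324 = 324
  C–H: 9 × 399 = 3591
  H–Cl: 1 × 437 = 437
  Σ(formed) = 5426 kJ
ΔH = Σ(broken) − Σ(formed) = 5302 − 5426 = −124 kJ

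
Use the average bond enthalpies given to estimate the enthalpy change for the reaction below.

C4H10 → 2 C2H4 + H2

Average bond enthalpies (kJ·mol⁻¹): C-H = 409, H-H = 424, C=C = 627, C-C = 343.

ΔH ≈ +169 kJ

Bonds broken (reactants):
  C-C: 3 × 343 = 1029
  C-H: 10 × 409 = 4090
  Σ(broken) = 5119 kJ
Bonds formed (products):
  C-H: 8 × 409 = 3272
  C=C: 2 × 627 = 1254
  H-H: 1 × 424 = 424
  Σ(formed) = 4950 kJ
ΔH = Σ(broken) − Σ(formed) = 5119 − 4950 = +169 kJ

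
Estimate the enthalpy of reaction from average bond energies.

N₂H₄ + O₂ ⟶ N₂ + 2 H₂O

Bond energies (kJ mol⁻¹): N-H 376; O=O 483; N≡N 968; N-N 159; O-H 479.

Bonds broken (reactants):
  N-H: 4 × 376 = 1504
  N-N: 1 × 159 = 159
  O=O: 1 × 483 = 483
  Σ(broken) = 2146 kJ
Bonds formed (products):
  N≡N: 1 × 968 = 968
  O-H: 4 × 479 = 1916
  Σ(formed) = 2884 kJ
ΔH = Σ(broken) − Σ(formed) = 2146 − 2884 = −738 kJ

ΔH ≈ −738 kJ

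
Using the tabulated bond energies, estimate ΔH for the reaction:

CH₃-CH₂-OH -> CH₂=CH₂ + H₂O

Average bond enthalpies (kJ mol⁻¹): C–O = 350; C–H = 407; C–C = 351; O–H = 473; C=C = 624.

Bonds broken (reactants):
  C–C: 1 × 351 = 351
  C–H: 5 × 407 = 2035
  C–O: 1 × 350 = 350
  O–H: 1 × 473 = 473
  Σ(broken) = 3209 kJ
Bonds formed (products):
  C–H: 4 × 407 = 1628
  C=C: 1 × 624 = 624
  O–H: 2 × 473 = 946
  Σ(formed) = 3198 kJ
ΔH = Σ(broken) − Σ(formed) = 3209 − 3198 = +11 kJ

ΔH ≈ +11 kJ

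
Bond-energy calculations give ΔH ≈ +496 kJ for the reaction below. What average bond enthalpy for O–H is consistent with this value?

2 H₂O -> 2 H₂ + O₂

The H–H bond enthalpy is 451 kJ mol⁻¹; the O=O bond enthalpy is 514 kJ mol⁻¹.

Let D be the O–H bond energy.
Σ(broken) = 4×D = 4D
Σ(formed) = 2×451 + 1×514 = 1416
ΔH = Σ(broken) − Σ(formed) = (4D) − (1416) = −1416 + 4D
Setting this equal to +496 kJ gives 4D = 1912, so D = 478 kJ/mol.

D(O–H) ≈ 478 kJ/mol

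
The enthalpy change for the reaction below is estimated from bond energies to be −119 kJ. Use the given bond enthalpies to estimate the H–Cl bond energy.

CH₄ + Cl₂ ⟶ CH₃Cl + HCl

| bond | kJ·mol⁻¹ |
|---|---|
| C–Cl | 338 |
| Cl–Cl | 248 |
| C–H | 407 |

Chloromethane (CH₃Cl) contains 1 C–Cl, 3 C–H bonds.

D(H–Cl) ≈ 436 kJ/mol

Let D be the H–Cl bond energy.
Σ(broken) = 4×407 + 1×248 = 1876
Σ(formed) = 1×338 + 3×407 + 1×D = 1559 + D
ΔH = Σ(broken) − Σ(formed) = (1876) − (1559 + D) = +317 − D
Setting this equal to −119 kJ gives D = 436 kJ/mol.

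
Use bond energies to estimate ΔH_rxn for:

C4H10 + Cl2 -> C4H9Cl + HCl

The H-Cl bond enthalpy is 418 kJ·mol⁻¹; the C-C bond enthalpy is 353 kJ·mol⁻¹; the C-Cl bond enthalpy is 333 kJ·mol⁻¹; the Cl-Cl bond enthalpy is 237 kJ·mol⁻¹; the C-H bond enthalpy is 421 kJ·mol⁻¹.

ΔH ≈ −93 kJ

Bonds broken (reactants):
  C-C: 3 × 353 = 1059
  C-H: 10 × 421 = 4210
  Cl-Cl: 1 × 237 = 237
  Σ(broken) = 5506 kJ
Bonds formed (products):
  C-C: 3 × 353 = 1059
  C-Cl: 1 × 333 = 333
  C-H: 9 × 421 = 3789
  H-Cl: 1 × 418 = 418
  Σ(formed) = 5599 kJ
ΔH = Σ(broken) − Σ(formed) = 5506 − 5599 = −93 kJ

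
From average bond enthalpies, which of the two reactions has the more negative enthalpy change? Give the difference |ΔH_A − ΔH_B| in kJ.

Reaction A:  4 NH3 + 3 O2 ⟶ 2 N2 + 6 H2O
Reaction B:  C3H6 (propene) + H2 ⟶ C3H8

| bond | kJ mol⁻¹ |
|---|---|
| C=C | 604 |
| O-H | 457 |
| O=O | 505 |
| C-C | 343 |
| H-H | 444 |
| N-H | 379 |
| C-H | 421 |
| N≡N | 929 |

Reaction A:
  Bonds broken (reactants):
    N-H: 12 × 379 = 4548
    O=O: 3 × 505 = 1515
    Σ(broken) = 6063 kJ
  Bonds formed (products):
    N≡N: 2 × 929 = 1858
    O-H: 12 × 457 = 5484
    Σ(formed) = 7342 kJ
  ΔH_A = 6063 − 7342 = −1279 kJ
Reaction B:
  Bonds broken (reactants):
    C-C: 1 × 343 = 343
    C-H: 6 × 421 = 2526
    C=C: 1 × 604 = 604
    H-H: 1 × 444 = 444
    Σ(broken) = 3917 kJ
  Bonds formed (products):
    C-C: 2 × 343 = 686
    C-H: 8 × 421 = 3368
    Σ(formed) = 4054 kJ
  ΔH_B = 3917 − 4054 = −137 kJ
ΔH_A − ΔH_B = −1142 kJ, so reaction A has the more negative ΔH; |ΔH_A − ΔH_B| = 1142 kJ.

Reaction A, by 1142 kJ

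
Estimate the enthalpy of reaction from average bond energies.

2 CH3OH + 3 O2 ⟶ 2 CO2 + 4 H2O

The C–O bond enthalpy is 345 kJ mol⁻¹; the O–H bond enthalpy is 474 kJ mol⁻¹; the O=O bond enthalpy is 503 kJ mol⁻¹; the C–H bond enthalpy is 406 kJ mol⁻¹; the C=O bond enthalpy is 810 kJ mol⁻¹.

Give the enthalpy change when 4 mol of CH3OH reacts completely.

ΔH = −2898 kJ

Bonds broken (reactants):
  C–H: 6 × 406 = 2436
  C–O: 2 × 345 = 690
  O–H: 2 × 474 = 948
  O=O: 3 × 503 = 1509
  Σ(broken) = 5583 kJ
Bonds formed (products):
  C=O: 4 × 810 = 3240
  O–H: 8 × 474 = 3792
  Σ(formed) = 7032 kJ
ΔH = Σ(broken) − Σ(formed) = 5583 − 7032 = −1449 kJ
For 2× the reaction as written: 2 × (−1449) = −2898 kJ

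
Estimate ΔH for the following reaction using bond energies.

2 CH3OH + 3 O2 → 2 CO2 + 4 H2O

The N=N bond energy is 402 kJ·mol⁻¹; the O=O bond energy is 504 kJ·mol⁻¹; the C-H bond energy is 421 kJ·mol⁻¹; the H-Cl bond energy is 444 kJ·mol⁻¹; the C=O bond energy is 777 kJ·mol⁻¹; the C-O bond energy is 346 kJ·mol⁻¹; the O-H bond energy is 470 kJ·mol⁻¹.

ΔH ≈ −1198 kJ

Bonds broken (reactants):
  C-H: 6 × 421 = 2526
  C-O: 2 × 346 = 692
  O-H: 2 × 470 = 940
  O=O: 3 × 504 = 1512
  Σ(broken) = 5670 kJ
Bonds formed (products):
  C=O: 4 × 777 = 3108
  O-H: 8 × 470 = 3760
  Σ(formed) = 6868 kJ
ΔH = Σ(broken) − Σ(formed) = 5670 − 6868 = −1198 kJ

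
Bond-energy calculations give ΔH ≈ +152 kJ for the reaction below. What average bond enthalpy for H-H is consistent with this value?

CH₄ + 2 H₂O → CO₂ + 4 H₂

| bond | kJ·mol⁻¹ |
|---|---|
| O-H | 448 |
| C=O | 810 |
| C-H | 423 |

D(H-H) ≈ 428 kJ/mol

Let D be the H-H bond energy.
Σ(broken) = 4×423 + 4×448 = 3484
Σ(formed) = 2×810 + 4×D = 1620 + 4D
ΔH = Σ(broken) − Σ(formed) = (3484) − (1620 + 4D) = +1864 − 4D
Setting this equal to +152 kJ gives 4D = 1712, so D = 428 kJ/mol.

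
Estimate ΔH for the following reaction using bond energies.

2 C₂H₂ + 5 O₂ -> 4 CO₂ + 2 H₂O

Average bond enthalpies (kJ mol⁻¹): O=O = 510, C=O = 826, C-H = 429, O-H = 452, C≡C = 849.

Bonds broken (reactants):
  C≡C: 2 × 849 = 1698
  C-H: 4 × 429 = 1716
  O=O: 5 × 510 = 2550
  Σ(broken) = 5964 kJ
Bonds formed (products):
  C=O: 8 × 826 = 6608
  O-H: 4 × 452 = 1808
  Σ(formed) = 8416 kJ
ΔH = Σ(broken) − Σ(formed) = 5964 − 8416 = −2452 kJ

ΔH ≈ −2452 kJ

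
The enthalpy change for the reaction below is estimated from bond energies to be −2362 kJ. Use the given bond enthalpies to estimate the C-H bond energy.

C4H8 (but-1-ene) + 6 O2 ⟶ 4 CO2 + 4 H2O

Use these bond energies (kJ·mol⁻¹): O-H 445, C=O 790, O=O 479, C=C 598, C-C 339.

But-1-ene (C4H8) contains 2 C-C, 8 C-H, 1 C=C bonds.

D(C-H) ≈ 421 kJ/mol

Let D be the C-H bond energy.
Σ(broken) = 2×339 + 8×D + 1×598 + 6×479 = 4150 + 8D
Σ(formed) = 8×790 + 8×445 = 9880
ΔH = Σ(broken) − Σ(formed) = (4150 + 8D) − (9880) = −5730 + 8D
Setting this equal to −2362 kJ gives 8D = 3368, so D = 421 kJ/mol.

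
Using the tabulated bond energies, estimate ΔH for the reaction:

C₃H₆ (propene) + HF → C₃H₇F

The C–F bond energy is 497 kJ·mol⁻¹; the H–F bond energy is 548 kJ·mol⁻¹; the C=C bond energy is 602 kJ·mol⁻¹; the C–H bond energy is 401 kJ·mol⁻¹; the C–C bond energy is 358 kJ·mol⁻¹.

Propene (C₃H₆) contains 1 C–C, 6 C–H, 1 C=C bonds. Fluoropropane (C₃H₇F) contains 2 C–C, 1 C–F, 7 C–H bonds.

Bonds broken (reactants):
  C–C: 1 × 358 = 358
  C–H: 6 × 401 = 2406
  C=C: 1 × 602 = 602
  H–F: 1 × 548 = 548
  Σ(broken) = 3914 kJ
Bonds formed (products):
  C–C: 2 × 358 = 716
  C–F: 1 × 497 = 497
  C–H: 7 × 401 = 2807
  Σ(formed) = 4020 kJ
ΔH = Σ(broken) − Σ(formed) = 3914 − 4020 = −106 kJ

ΔH ≈ −106 kJ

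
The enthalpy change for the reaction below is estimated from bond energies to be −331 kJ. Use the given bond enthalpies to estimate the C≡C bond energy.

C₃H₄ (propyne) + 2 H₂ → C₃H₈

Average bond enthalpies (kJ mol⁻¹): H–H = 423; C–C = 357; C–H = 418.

D(C≡C) ≈ 852 kJ/mol

Let D be the C≡C bond energy.
Σ(broken) = 1×D + 1×357 + 4×418 + 2×423 = 2875 + D
Σ(formed) = 2×357 + 8×418 = 4058
ΔH = Σ(broken) − Σ(formed) = (2875 + D) − (4058) = −1183 + D
Setting this equal to −331 kJ gives D = 852 kJ/mol.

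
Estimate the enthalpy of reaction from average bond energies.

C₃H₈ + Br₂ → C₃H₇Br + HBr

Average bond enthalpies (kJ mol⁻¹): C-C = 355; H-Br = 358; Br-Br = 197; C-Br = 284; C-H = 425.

Bonds broken (reactants):
  Br-Br: 1 × 197 = 197
  C-C: 2 × 355 = 710
  C-H: 8 × 425 = 3400
  Σ(broken) = 4307 kJ
Bonds formed (products):
  C-Br: 1 × 284 = 284
  C-C: 2 × 355 = 710
  C-H: 7 × 425 = 2975
  H-Br: 1 × 358 = 358
  Σ(formed) = 4327 kJ
ΔH = Σ(broken) − Σ(formed) = 4307 − 4327 = −20 kJ

ΔH ≈ −20 kJ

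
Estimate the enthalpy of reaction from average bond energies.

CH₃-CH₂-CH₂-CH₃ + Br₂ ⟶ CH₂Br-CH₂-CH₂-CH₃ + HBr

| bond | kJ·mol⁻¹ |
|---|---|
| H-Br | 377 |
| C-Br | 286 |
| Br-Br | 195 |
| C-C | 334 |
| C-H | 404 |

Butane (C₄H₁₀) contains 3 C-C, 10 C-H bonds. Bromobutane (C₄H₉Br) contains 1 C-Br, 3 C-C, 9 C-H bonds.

ΔH ≈ −64 kJ

Bonds broken (reactants):
  Br-Br: 1 × 195 = 195
  C-C: 3 × 334 = 1002
  C-H: 10 × 404 = 4040
  Σ(broken) = 5237 kJ
Bonds formed (products):
  C-Br: 1 × 286 = 286
  C-C: 3 × 334 = 1002
  C-H: 9 × 404 = 3636
  H-Br: 1 × 377 = 377
  Σ(formed) = 5301 kJ
ΔH = Σ(broken) − Σ(formed) = 5237 − 5301 = −64 kJ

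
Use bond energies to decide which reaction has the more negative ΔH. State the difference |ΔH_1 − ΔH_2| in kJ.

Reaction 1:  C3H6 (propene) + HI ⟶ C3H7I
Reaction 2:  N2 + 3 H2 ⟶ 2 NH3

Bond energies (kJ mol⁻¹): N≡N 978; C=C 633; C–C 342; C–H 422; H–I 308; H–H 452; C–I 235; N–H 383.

Reaction 1:
  Bonds broken (reactants):
    C–C: 1 × 342 = 342
    C–H: 6 × 422 = 2532
    C=C: 1 × 633 = 633
    H–I: 1 × 308 = 308
    Σ(broken) = 3815 kJ
  Bonds formed (products):
    C–C: 2 × 342 = 684
    C–H: 7 × 422 = 2954
    C–I: 1 × 235 = 235
    Σ(formed) = 3873 kJ
  ΔH_1 = 3815 − 3873 = −58 kJ
Reaction 2:
  Bonds broken (reactants):
    H–H: 3 × 452 = 1356
    N≡N: 1 × 978 = 978
    Σ(broken) = 2334 kJ
  Bonds formed (products):
    N–H: 6 × 383 = 2298
    Σ(formed) = 2298 kJ
  ΔH_2 = 2334 − 2298 = +36 kJ
ΔH_1 − ΔH_2 = −94 kJ, so reaction 1 has the more negative ΔH; |ΔH_1 − ΔH_2| = 94 kJ.

Reaction 1, by 94 kJ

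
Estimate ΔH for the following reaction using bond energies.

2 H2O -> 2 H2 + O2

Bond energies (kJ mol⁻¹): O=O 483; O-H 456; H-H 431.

Bonds broken (reactants):
  O-H: 4 × 456 = 1824
  Σ(broken) = 1824 kJ
Bonds formed (products):
  H-H: 2 × 431 = 862
  O=O: 1 × 483 = 483
  Σ(formed) = 1345 kJ
ΔH = Σ(broken) − Σ(formed) = 1824 − 1345 = +479 kJ

ΔH ≈ +479 kJ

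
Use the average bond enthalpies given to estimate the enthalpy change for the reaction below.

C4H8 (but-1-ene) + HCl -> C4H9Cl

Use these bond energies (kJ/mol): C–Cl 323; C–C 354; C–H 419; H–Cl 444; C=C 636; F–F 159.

ΔH ≈ −16 kJ

Bonds broken (reactants):
  C–C: 2 × 354 = 708
  C–H: 8 × 419 = 3352
  C=C: 1 × 636 = 636
  H–Cl: 1 × 444 = 444
  Σ(broken) = 5140 kJ
Bonds formed (products):
  C–C: 3 × 354 = 1062
  C–Cl: 1 × 323 = 323
  C–H: 9 × 419 = 3771
  Σ(formed) = 5156 kJ
ΔH = Σ(broken) − Σ(formed) = 5140 − 5156 = −16 kJ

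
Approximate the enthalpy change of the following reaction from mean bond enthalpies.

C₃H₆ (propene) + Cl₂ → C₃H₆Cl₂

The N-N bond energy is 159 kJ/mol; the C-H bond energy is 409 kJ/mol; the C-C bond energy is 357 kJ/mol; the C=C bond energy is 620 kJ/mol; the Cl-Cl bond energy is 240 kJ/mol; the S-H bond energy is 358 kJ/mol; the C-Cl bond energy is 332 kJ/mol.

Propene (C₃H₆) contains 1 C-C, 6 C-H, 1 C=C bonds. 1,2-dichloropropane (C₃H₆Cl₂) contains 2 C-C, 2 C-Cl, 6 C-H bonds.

Bonds broken (reactants):
  C-C: 1 × 357 = 357
  C-H: 6 × 409 = 2454
  C=C: 1 × 620 = 620
  Cl-Cl: 1 × 240 = 240
  Σ(broken) = 3671 kJ
Bonds formed (products):
  C-C: 2 × 357 = 714
  C-Cl: 2 × 332 = 664
  C-H: 6 × 409 = 2454
  Σ(formed) = 3832 kJ
ΔH = Σ(broken) − Σ(formed) = 3671 − 3832 = −161 kJ

ΔH ≈ −161 kJ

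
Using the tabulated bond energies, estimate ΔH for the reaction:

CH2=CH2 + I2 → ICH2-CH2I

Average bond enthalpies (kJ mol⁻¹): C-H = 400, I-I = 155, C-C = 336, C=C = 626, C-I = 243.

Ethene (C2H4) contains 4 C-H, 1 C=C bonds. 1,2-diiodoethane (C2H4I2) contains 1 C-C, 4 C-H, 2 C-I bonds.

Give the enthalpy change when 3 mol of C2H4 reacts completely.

Bonds broken (reactants):
  C-H: 4 × 400 = 1600
  C=C: 1 × 626 = 626
  I-I: 1 × 155 = 155
  Σ(broken) = 2381 kJ
Bonds formed (products):
  C-C: 1 × 336 = 336
  C-H: 4 × 400 = 1600
  C-I: 2 × 243 = 486
  Σ(formed) = 2422 kJ
ΔH = Σ(broken) − Σ(formed) = 2381 − 2422 = −41 kJ
For 3× the reaction as written: 3 × (−41) = −123 kJ

ΔH = −123 kJ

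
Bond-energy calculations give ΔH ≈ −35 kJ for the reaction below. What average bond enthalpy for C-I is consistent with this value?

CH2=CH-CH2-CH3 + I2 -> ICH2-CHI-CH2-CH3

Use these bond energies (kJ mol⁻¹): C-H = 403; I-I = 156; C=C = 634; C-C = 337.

D(C-I) ≈ 244 kJ/mol

Let D be the C-I bond energy.
Σ(broken) = 2×337 + 8×403 + 1×634 + 1×156 = 4688
Σ(formed) = 3×337 + 8×403 + 2×D = 4235 + 2D
ΔH = Σ(broken) − Σ(formed) = (4688) − (4235 + 2D) = +453 − 2D
Setting this equal to −35 kJ gives 2D = 488, so D = 244 kJ/mol.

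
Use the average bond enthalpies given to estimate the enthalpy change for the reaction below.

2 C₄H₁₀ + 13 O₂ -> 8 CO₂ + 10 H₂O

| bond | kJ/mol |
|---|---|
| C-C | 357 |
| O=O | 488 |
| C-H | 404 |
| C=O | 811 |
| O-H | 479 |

Bonds broken (reactants):
  C-C: 6 × 357 = 2142
  C-H: 20 × 404 = 8080
  O=O: 13 × 488 = 6344
  Σ(broken) = 16566 kJ
Bonds formed (products):
  C=O: 16 × 811 = 12976
  O-H: 20 × 479 = 9580
  Σ(formed) = 22556 kJ
ΔH = Σ(broken) − Σ(formed) = 16566 − 22556 = −5990 kJ

ΔH ≈ −5990 kJ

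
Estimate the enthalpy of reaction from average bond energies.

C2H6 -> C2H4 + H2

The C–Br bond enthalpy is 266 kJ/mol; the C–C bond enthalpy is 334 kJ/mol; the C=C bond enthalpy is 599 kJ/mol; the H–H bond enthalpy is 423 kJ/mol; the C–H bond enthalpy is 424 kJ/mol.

Bonds broken (reactants):
  C–C: 1 × 334 = 334
  C–H: 6 × 424 = 2544
  Σ(broken) = 2878 kJ
Bonds formed (products):
  C–H: 4 × 424 = 1696
  C=C: 1 × 599 = 599
  H–H: 1 × 423 = 423
  Σ(formed) = 2718 kJ
ΔH = Σ(broken) − Σ(formed) = 2878 − 2718 = +160 kJ

ΔH ≈ +160 kJ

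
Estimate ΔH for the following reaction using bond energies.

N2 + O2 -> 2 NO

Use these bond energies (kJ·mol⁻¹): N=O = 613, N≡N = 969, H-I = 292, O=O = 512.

Bonds broken (reactants):
  N≡N: 1 × 969 = 969
  O=O: 1 × 512 = 512
  Σ(broken) = 1481 kJ
Bonds formed (products):
  N=O: 2 × 613 = 1226
  Σ(formed) = 1226 kJ
ΔH = Σ(broken) − Σ(formed) = 1481 − 1226 = +255 kJ

ΔH ≈ +255 kJ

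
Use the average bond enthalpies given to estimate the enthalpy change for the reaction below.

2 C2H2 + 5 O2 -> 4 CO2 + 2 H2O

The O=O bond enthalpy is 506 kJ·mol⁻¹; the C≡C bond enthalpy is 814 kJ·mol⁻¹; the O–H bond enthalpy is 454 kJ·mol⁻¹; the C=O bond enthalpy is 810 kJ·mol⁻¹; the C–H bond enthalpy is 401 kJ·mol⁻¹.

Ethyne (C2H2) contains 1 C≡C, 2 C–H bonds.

Bonds broken (reactants):
  C≡C: 2 × 814 = 1628
  C–H: 4 × 401 = 1604
  O=O: 5 × 506 = 2530
  Σ(broken) = 5762 kJ
Bonds formed (products):
  C=O: 8 × 810 = 6480
  O–H: 4 × 454 = 1816
  Σ(formed) = 8296 kJ
ΔH = Σ(broken) − Σ(formed) = 5762 − 8296 = −2534 kJ

ΔH ≈ −2534 kJ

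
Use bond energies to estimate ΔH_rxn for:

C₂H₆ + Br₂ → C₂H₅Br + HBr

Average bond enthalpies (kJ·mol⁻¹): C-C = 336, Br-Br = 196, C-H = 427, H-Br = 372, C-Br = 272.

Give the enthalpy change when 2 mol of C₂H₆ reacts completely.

ΔH = −42 kJ

Bonds broken (reactants):
  Br-Br: 1 × 196 = 196
  C-C: 1 × 336 = 336
  C-H: 6 × 427 = 2562
  Σ(broken) = 3094 kJ
Bonds formed (products):
  C-Br: 1 × 272 = 272
  C-C: 1 × 336 = 336
  C-H: 5 × 427 = 2135
  H-Br: 1 × 372 = 372
  Σ(formed) = 3115 kJ
ΔH = Σ(broken) − Σ(formed) = 3094 − 3115 = −21 kJ
For 2× the reaction as written: 2 × (−21) = −42 kJ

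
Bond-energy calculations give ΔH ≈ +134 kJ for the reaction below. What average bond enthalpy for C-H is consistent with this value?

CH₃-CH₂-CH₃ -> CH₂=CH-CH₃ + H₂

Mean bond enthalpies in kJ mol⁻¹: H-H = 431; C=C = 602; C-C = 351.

D(C-H) ≈ 408 kJ/mol

Let D be the C-H bond energy.
Σ(broken) = 2×351 + 8×D = 702 + 8D
Σ(formed) = 1×351 + 6×D + 1×602 + 1×431 = 1384 + 6D
ΔH = Σ(broken) − Σ(formed) = (702 + 8D) − (1384 + 6D) = −682 + 2D
Setting this equal to +134 kJ gives 2D = 816, so D = 408 kJ/mol.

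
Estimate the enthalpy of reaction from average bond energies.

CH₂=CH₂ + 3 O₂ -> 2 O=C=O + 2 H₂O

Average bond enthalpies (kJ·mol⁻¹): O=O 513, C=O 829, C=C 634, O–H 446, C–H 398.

ΔH ≈ −1335 kJ

Bonds broken (reactants):
  C–H: 4 × 398 = 1592
  C=C: 1 × 634 = 634
  O=O: 3 × 513 = 1539
  Σ(broken) = 3765 kJ
Bonds formed (products):
  C=O: 4 × 829 = 3316
  O–H: 4 × 446 = 1784
  Σ(formed) = 5100 kJ
ΔH = Σ(broken) − Σ(formed) = 3765 − 5100 = −1335 kJ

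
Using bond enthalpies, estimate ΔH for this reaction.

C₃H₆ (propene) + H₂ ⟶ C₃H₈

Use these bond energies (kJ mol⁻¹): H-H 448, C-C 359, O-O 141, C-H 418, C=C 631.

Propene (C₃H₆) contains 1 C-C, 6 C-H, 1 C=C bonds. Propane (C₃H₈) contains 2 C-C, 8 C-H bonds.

Bonds broken (reactants):
  C-C: 1 × 359 = 359
  C-H: 6 × 418 = 2508
  C=C: 1 × 631 = 631
  H-H: 1 × 448 = 448
  Σ(broken) = 3946 kJ
Bonds formed (products):
  C-C: 2 × 359 = 718
  C-H: 8 × 418 = 3344
  Σ(formed) = 4062 kJ
ΔH = Σ(broken) − Σ(formed) = 3946 − 4062 = −116 kJ

ΔH ≈ −116 kJ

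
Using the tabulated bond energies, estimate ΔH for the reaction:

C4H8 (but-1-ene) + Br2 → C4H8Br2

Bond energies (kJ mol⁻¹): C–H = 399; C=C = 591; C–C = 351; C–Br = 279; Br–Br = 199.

Bonds broken (reactants):
  Br–Br: 1 × 199 = 199
  C–C: 2 × 351 = 702
  C–H: 8 × 399 = 3192
  C=C: 1 × 591 = 591
  Σ(broken) = 4684 kJ
Bonds formed (products):
  C–Br: 2 × 279 = 558
  C–C: 3 × 351 = 1053
  C–H: 8 × 399 = 3192
  Σ(formed) = 4803 kJ
ΔH = Σ(broken) − Σ(formed) = 4684 − 4803 = −119 kJ

ΔH ≈ −119 kJ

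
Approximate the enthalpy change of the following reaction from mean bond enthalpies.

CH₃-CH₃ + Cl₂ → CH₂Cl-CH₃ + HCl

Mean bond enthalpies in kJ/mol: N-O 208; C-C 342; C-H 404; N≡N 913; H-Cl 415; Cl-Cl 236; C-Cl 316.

Bonds broken (reactants):
  C-C: 1 × 342 = 342
  C-H: 6 × 404 = 2424
  Cl-Cl: 1 × 236 = 236
  Σ(broken) = 3002 kJ
Bonds formed (products):
  C-C: 1 × 342 = 342
  C-Cl: 1 × 316 = 316
  C-H: 5 × 404 = 2020
  H-Cl: 1 × 415 = 415
  Σ(formed) = 3093 kJ
ΔH = Σ(broken) − Σ(formed) = 3002 − 3093 = −91 kJ

ΔH ≈ −91 kJ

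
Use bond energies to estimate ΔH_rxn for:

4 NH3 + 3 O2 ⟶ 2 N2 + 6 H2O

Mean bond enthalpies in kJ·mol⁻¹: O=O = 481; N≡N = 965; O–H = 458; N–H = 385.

Bonds broken (reactants):
  N–H: 12 × 385 = 4620
  O=O: 3 × 481 = 1443
  Σ(broken) = 6063 kJ
Bonds formed (products):
  N≡N: 2 × 965 = 1930
  O–H: 12 × 458 = 5496
  Σ(formed) = 7426 kJ
ΔH = Σ(broken) − Σ(formed) = 6063 − 7426 = −1363 kJ

ΔH ≈ −1363 kJ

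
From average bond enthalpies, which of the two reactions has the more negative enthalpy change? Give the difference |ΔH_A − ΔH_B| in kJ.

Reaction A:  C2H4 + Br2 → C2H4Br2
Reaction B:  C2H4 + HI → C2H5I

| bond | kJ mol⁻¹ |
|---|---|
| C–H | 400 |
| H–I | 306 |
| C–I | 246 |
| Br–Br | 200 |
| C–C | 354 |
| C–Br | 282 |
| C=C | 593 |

Reaction A:
  Bonds broken (reactants):
    Br–Br: 1 × 200 = 200
    C–H: 4 × 400 = 1600
    C=C: 1 × 593 = 593
    Σ(broken) = 2393 kJ
  Bonds formed (products):
    C–Br: 2 × 282 = 564
    C–C: 1 × 354 = 354
    C–H: 4 × 400 = 1600
    Σ(formed) = 2518 kJ
  ΔH_A = 2393 − 2518 = −125 kJ
Reaction B:
  Bonds broken (reactants):
    C–H: 4 × 400 = 1600
    C=C: 1 × 593 = 593
    H–I: 1 × 306 = 306
    Σ(broken) = 2499 kJ
  Bonds formed (products):
    C–C: 1 × 354 = 354
    C–H: 5 × 400 = 2000
    C–I: 1 × 246 = 246
    Σ(formed) = 2600 kJ
  ΔH_B = 2499 − 2600 = −101 kJ
ΔH_A − ΔH_B = −24 kJ, so reaction A has the more negative ΔH; |ΔH_A − ΔH_B| = 24 kJ.

Reaction A, by 24 kJ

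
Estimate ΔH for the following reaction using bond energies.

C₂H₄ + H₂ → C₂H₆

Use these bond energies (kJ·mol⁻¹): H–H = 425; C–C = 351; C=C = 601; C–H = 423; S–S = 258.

ΔH ≈ −171 kJ

Bonds broken (reactants):
  C–H: 4 × 423 = 1692
  C=C: 1 × 601 = 601
  H–H: 1 × 425 = 425
  Σ(broken) = 2718 kJ
Bonds formed (products):
  C–C: 1 × 351 = 351
  C–H: 6 × 423 = 2538
  Σ(formed) = 2889 kJ
ΔH = Σ(broken) − Σ(formed) = 2718 − 2889 = −171 kJ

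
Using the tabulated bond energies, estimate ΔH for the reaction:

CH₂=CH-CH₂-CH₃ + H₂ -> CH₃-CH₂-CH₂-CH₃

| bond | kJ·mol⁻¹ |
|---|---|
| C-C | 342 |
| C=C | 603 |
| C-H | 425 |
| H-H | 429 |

ΔH ≈ −160 kJ

Bonds broken (reactants):
  C-C: 2 × 342 = 684
  C-H: 8 × 425 = 3400
  C=C: 1 × 603 = 603
  H-H: 1 × 429 = 429
  Σ(broken) = 5116 kJ
Bonds formed (products):
  C-C: 3 × 342 = 1026
  C-H: 10 × 425 = 4250
  Σ(formed) = 5276 kJ
ΔH = Σ(broken) − Σ(formed) = 5116 − 5276 = −160 kJ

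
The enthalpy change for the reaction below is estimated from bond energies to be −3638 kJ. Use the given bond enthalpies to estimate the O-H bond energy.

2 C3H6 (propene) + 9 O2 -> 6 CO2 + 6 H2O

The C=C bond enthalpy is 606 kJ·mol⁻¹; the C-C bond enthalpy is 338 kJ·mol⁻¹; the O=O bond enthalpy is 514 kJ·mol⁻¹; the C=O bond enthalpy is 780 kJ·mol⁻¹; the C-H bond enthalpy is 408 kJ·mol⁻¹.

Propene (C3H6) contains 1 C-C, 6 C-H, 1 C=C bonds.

D(O-H) ≈ 474 kJ/mol

Let D be the O-H bond energy.
Σ(broken) = 2×338 + 12×408 + 2×606 + 9×514 = 11410
Σ(formed) = 12×780 + 12×D = 9360 + 12D
ΔH = Σ(broken) − Σ(formed) = (11410) − (9360 + 12D) = +2050 − 12D
Setting this equal to −3638 kJ gives 12D = 5688, so D = 474 kJ/mol.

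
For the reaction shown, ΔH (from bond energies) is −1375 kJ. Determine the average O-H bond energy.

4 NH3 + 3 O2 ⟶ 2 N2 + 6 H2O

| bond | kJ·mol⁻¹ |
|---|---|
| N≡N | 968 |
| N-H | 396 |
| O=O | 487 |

Let D be the O-H bond energy.
Σ(broken) = 12×396 + 3×487 = 6213
Σ(formed) = 2×968 + 12×D = 1936 + 12D
ΔH = Σ(broken) − Σ(formed) = (6213) − (1936 + 12D) = +4277 − 12D
Setting this equal to −1375 kJ gives 12D = 5652, so D = 471 kJ/mol.

D(O-H) ≈ 471 kJ/mol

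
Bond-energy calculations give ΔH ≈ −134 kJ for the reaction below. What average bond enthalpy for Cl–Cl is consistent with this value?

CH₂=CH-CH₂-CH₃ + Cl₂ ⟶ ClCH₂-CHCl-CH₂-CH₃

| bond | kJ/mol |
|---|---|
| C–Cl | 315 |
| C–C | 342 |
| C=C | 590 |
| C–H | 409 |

Let D be the Cl–Cl bond energy.
Σ(broken) = 2×342 + 8×409 + 1×590 + 1×D = 4546 + D
Σ(formed) = 3×342 + 2×315 + 8×409 = 4928
ΔH = Σ(broken) − Σ(formed) = (4546 + D) − (4928) = −382 + D
Setting this equal to −134 kJ gives D = 248 kJ/mol.

D(Cl–Cl) ≈ 248 kJ/mol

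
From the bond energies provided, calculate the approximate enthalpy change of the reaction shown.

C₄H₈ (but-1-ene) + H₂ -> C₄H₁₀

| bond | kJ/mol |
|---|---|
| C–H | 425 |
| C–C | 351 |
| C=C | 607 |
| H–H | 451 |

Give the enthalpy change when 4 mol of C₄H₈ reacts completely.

Bonds broken (reactants):
  C–C: 2 × 351 = 702
  C–H: 8 × 425 = 3400
  C=C: 1 × 607 = 607
  H–H: 1 × 451 = 451
  Σ(broken) = 5160 kJ
Bonds formed (products):
  C–C: 3 × 351 = 1053
  C–H: 10 × 425 = 4250
  Σ(formed) = 5303 kJ
ΔH = Σ(broken) − Σ(formed) = 5160 − 5303 = −143 kJ
For 4× the reaction as written: 4 × (−143) = −572 kJ

ΔH = −572 kJ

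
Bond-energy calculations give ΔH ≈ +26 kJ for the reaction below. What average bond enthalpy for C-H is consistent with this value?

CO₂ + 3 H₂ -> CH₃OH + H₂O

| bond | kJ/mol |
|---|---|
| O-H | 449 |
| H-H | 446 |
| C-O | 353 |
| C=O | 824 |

Let D be the C-H bond energy.
Σ(broken) = 2×824 + 3×446 = 2986
Σ(formed) = 3×D + 1×353 + 3×449 = 1700 + 3D
ΔH = Σ(broken) − Σ(formed) = (2986) − (1700 + 3D) = +1286 − 3D
Setting this equal to +26 kJ gives 3D = 1260, so D = 420 kJ/mol.

D(C-H) ≈ 420 kJ/mol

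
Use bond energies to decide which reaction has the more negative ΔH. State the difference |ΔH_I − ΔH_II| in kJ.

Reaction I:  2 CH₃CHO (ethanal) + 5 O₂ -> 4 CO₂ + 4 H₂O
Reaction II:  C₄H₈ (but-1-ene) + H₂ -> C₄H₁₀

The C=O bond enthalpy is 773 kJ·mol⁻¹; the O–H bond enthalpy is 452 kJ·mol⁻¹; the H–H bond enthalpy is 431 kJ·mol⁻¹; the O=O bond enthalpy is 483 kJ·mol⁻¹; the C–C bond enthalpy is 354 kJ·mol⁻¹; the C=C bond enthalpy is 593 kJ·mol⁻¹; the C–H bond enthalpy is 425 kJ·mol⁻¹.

Reaction I:
  Bonds broken (reactants):
    C–C: 2 × 354 = 708
    C–H: 8 × 425 = 3400
    C=O: 2 × 773 = 1546
    O=O: 5 × 483 = 2415
    Σ(broken) = 8069 kJ
  Bonds formed (products):
    C=O: 8 × 773 = 6184
    O–H: 8 × 452 = 3616
    Σ(formed) = 9800 kJ
  ΔH_I = 8069 − 9800 = −1731 kJ
Reaction II:
  Bonds broken (reactants):
    C–C: 2 × 354 = 708
    C–H: 8 × 425 = 3400
    C=C: 1 × 593 = 593
    H–H: 1 × 431 = 431
    Σ(broken) = 5132 kJ
  Bonds formed (products):
    C–C: 3 × 354 = 1062
    C–H: 10 × 425 = 4250
    Σ(formed) = 5312 kJ
  ΔH_II = 5132 − 5312 = −180 kJ
ΔH_I − ΔH_II = −1551 kJ, so reaction I has the more negative ΔH; |ΔH_I − ΔH_II| = 1551 kJ.

Reaction I, by 1551 kJ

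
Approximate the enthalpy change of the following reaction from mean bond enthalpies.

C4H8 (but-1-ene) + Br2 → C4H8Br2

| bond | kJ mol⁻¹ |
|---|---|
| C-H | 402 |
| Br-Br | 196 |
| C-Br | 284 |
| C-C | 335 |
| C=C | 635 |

Bonds broken (reactants):
  Br-Br: 1 × 196 = 196
  C-C: 2 × 335 = 670
  C-H: 8 × 402 = 3216
  C=C: 1 × 635 = 635
  Σ(broken) = 4717 kJ
Bonds formed (products):
  C-Br: 2 × 284 = 568
  C-C: 3 × 335 = 1005
  C-H: 8 × 402 = 3216
  Σ(formed) = 4789 kJ
ΔH = Σ(broken) − Σ(formed) = 4717 − 4789 = −72 kJ

ΔH ≈ −72 kJ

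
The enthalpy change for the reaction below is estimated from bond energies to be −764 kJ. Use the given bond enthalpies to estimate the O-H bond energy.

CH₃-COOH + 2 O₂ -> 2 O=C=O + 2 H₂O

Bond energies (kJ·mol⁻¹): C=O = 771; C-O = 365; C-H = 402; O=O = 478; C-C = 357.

Let D be the O-H bond energy.
Σ(broken) = 1×357 + 3×402 + 1×365 + 1×771 + 1×D + 2×478 = 3655 + D
Σ(formed) = 4×771 + 4×D = 3084 + 4D
ΔH = Σ(broken) − Σ(formed) = (3655 + D) − (3084 + 4D) = +571 − 3D
Setting this equal to −764 kJ gives 3D = 1335, so D = 445 kJ/mol.

D(O-H) ≈ 445 kJ/mol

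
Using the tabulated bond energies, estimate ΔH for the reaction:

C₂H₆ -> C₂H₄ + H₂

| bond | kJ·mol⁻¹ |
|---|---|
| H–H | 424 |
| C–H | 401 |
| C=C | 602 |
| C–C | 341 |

ΔH ≈ +117 kJ

Bonds broken (reactants):
  C–C: 1 × 341 = 341
  C–H: 6 × 401 = 2406
  Σ(broken) = 2747 kJ
Bonds formed (products):
  C–H: 4 × 401 = 1604
  C=C: 1 × 602 = 602
  H–H: 1 × 424 = 424
  Σ(formed) = 2630 kJ
ΔH = Σ(broken) − Σ(formed) = 2747 − 2630 = +117 kJ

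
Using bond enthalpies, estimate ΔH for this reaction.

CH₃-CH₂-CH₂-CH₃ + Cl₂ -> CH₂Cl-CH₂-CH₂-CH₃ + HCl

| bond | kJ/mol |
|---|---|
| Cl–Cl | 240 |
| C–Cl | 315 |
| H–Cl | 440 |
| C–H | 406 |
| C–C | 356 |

ΔH ≈ −109 kJ

Bonds broken (reactants):
  C–C: 3 × 356 = 1068
  C–H: 10 × 406 = 4060
  Cl–Cl: 1 × 240 = 240
  Σ(broken) = 5368 kJ
Bonds formed (products):
  C–C: 3 × 356 = 1068
  C–Cl: 1 × 315 = 315
  C–H: 9 × 406 = 3654
  H–Cl: 1 × 440 = 440
  Σ(formed) = 5477 kJ
ΔH = Σ(broken) − Σ(formed) = 5368 − 5477 = −109 kJ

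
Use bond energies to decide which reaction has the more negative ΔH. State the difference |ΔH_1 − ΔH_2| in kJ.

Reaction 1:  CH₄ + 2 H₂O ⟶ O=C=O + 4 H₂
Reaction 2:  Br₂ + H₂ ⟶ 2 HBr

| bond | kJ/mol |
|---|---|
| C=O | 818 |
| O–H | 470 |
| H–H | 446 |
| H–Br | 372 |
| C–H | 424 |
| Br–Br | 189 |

Reaction 2, by 265 kJ

Reaction 1:
  Bonds broken (reactants):
    C–H: 4 × 424 = 1696
    O–H: 4 × 470 = 1880
    Σ(broken) = 3576 kJ
  Bonds formed (products):
    C=O: 2 × 818 = 1636
    H–H: 4 × 446 = 1784
    Σ(formed) = 3420 kJ
  ΔH_1 = 3576 − 3420 = +156 kJ
Reaction 2:
  Bonds broken (reactants):
    Br–Br: 1 × 189 = 189
    H–H: 1 × 446 = 446
    Σ(broken) = 635 kJ
  Bonds formed (products):
    H–Br: 2 × 372 = 744
    Σ(formed) = 744 kJ
  ΔH_2 = 635 − 744 = −109 kJ
ΔH_1 − ΔH_2 = +265 kJ, so reaction 2 has the more negative ΔH; |ΔH_1 − ΔH_2| = 265 kJ.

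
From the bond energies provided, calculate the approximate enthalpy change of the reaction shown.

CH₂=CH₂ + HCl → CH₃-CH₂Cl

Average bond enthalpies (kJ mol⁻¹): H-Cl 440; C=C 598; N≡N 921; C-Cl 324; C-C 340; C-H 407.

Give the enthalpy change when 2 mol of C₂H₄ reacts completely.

Bonds broken (reactants):
  C-H: 4 × 407 = 1628
  C=C: 1 × 598 = 598
  H-Cl: 1 × 440 = 440
  Σ(broken) = 2666 kJ
Bonds formed (products):
  C-C: 1 × 340 = 340
  C-Cl: 1 × 324 = 324
  C-H: 5 × 407 = 2035
  Σ(formed) = 2699 kJ
ΔH = Σ(broken) − Σ(formed) = 2666 − 2699 = −33 kJ
For 2× the reaction as written: 2 × (−33) = −66 kJ

ΔH = −66 kJ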